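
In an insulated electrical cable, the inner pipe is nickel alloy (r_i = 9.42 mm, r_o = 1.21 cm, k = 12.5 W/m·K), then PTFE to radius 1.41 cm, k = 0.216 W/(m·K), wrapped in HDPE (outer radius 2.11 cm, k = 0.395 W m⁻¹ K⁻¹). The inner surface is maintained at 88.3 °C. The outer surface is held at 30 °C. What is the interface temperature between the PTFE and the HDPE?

Series thermal resistances, inner to outer:
  R'_nickel alloy = ln(0.0121/0.00942)/(2πk) = 0.2504/(2π·12.5) = 0.003188 m·K/W
  R'_PTFE = ln(0.0141/0.0121)/(2πk) = 0.1530/(2π·0.216) = 0.1127 m·K/W
  R'_HDPE = ln(0.0211/0.0141)/(2πk) = 0.4031/(2π·0.395) = 0.1624 m·K/W
ΣR = 0.003188 + 0.1127 + 0.1624 = 0.2783 m·K/W
Q' = ΔT/ΣR = (88.3 °C − 30 °C)/0.2783 = 209.5 W/m
From the inner boundary to the PTFE/HDPE interface, ΣR_partial = 0.1159 m·K/W.
T_interface = T_in − Q'·ΣR_partial = 88.3 °C − (209.5)(0.1159) = 64.0 °C

T = 64.0 °C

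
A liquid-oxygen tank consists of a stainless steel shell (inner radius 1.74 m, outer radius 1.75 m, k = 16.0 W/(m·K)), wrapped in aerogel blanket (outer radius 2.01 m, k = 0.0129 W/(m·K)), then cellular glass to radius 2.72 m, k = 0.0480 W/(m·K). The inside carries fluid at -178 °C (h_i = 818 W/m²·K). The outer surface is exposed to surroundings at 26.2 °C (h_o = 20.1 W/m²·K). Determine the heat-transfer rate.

Q = 304 W

Treat each layer as a resistance in series:
  R_conv,in = 1/(4πr²h) = 1/(4π·1.74²·818) = 3.213×10^-5 K/W
  R_stainless steel = (1/1.74 − 1/1.75)/(4πk) = 0.003284/(4π·16.0) = 1.633×10^-5 K/W
  R_aerogel blanket = (1/1.75 − 1/2.01)/(4πk) = 0.07392/(4π·0.0129) = 0.4560 K/W
  R_cellular glass = (1/2.01 − 1/2.72)/(4πk) = 0.1299/(4π·0.0480) = 0.2153 K/W
  R_conv,out = 1/(4πr²h) = 1/(4π·2.72²·20.1) = 5.351×10^-4 K/W
ΣR = 3.213×10^-5 + 1.633×10^-5 + 0.4560 + 0.2153 + 5.351×10^-4 = 0.6719 K/W
Q = ΔT/ΣR = (-178 °C − 26.2 °C)/0.6719 = -304 W
(Negative Q ⇒ heat flows inward; heat gain = 304 W.)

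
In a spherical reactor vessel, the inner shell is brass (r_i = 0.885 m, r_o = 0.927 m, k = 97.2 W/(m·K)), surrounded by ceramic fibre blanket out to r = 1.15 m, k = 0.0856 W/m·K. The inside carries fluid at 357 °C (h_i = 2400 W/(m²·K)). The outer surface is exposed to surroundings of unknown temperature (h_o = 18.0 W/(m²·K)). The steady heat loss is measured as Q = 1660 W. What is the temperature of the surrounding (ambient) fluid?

T_out = 28.5 °C

Sum the resistances:
  R_conv,in = 1/(4πr²h) = 1/(4π·0.885²·2400) = 4.233×10^-5 K/W
  R_brass = (1/0.885 − 1/0.927)/(4πk) = 0.05119/(4π·97.2) = 4.191×10^-5 K/W
  R_ceramic fibre blanket = (1/0.927 − 1/1.15)/(4πk) = 0.2092/(4π·0.0856) = 0.1945 K/W
  R_conv,out = 1/(4πr²h) = 1/(4π·1.15²·18.0) = 0.003343 K/W
ΣR = 0.1979 K/W
ΔT = Q·ΣR = 1660 × 0.1979 = 328.5 K
Heat flows outward, so T_out = T_in − ΔT = 357 − 328.5 = 28.5 °C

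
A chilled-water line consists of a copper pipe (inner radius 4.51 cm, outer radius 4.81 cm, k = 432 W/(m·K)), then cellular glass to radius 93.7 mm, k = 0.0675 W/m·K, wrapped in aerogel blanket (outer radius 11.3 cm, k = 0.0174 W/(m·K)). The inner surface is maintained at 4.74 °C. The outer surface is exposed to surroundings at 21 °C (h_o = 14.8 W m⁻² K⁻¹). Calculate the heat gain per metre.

Q' = 4.81 W/m

Treat each layer as a resistance in series:
  R'_copper = ln(0.0481/0.0451)/(2πk) = 0.06440/(2π·432) = 2.373×10^-5 m·K/W
  R'_cellular glass = ln(0.0937/0.0481)/(2πk) = 0.6668/(2π·0.0675) = 1.572 m·K/W
  R'_aerogel blanket = ln(0.113/0.0937)/(2πk) = 0.1873/(2π·0.0174) = 1.713 m·K/W
  R'_conv,out = 1/(2πr h) = 1/(2π·0.113·14.8) = 0.09517 m·K/W
ΣR = 2.373×10^-5 + 1.572 + 1.713 + 0.09517 = 3.380 m·K/W
Q' = ΔT/ΣR = (4.74 °C − 21 °C)/3.380 = -4.81 W/m
(Negative Q' ⇒ heat flows inward; heat gain = 4.81 W/m.)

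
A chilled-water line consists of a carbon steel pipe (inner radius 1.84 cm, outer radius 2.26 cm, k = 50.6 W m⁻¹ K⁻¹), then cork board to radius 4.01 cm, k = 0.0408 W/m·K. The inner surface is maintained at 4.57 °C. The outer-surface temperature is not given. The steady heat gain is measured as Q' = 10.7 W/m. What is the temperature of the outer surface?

Series resistances:
  R'_carbon steel = ln(0.0226/0.0184)/(2πk) = 0.2056/(2π·50.6) = 6.467×10^-4 m·K/W
  R'_cork board = ln(0.0401/0.0226)/(2πk) = 0.5734/(2π·0.0408) = 2.237 m·K/W
ΣR = 2.238 m·K/W
ΔT = Q'·ΣR = 10.7 × 2.238 = 23.95 K
Heat flows inward, so T_out = T_in + ΔT = 4.57 + 23.95 = 28.5 °C

T_out = 28.5 °C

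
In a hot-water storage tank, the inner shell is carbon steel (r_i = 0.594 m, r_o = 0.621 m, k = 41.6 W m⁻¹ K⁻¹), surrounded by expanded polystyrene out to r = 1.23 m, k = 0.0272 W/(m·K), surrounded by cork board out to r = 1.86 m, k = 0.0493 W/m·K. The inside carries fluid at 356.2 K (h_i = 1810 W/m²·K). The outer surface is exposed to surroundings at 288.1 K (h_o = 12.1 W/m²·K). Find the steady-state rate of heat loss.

Treat each layer as a resistance in series:
  R_conv,in = 1/(4πr²h) = 1/(4π·0.594²·1810) = 1.246×10^-4 K/W
  R_carbon steel = (1/0.594 − 1/0.621)/(4πk) = 0.07320/(4π·41.6) = 1.400×10^-4 K/W
  R_expanded polystyrene = (1/0.621 − 1/1.23)/(4πk) = 0.7973/(4π·0.0272) = 2.333 K/W
  R_cork board = (1/1.23 − 1/1.86)/(4πk) = 0.2754/(4π·0.0493) = 0.4445 K/W
  R_conv,out = 1/(4πr²h) = 1/(4π·1.86²·12.1) = 0.001901 K/W
ΣR = 1.246×10^-4 + 1.400×10^-4 + 2.333 + 0.4445 + 0.001901 = 2.780 K/W
Q = ΔT/ΣR = (356.2 K − 288.1 K)/2.780 = 24.5 W

Q = 24.5 W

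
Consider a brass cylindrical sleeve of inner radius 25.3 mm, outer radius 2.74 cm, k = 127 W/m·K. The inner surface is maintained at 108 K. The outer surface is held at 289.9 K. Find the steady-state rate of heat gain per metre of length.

Q' = 2πk·ΔT/ln(r₂/r₁) = 2π × 127 × 181.9 / ln(0.0274/0.0253) = 1.82×10^6 W/m

Q' = 1.82×10^6 W/m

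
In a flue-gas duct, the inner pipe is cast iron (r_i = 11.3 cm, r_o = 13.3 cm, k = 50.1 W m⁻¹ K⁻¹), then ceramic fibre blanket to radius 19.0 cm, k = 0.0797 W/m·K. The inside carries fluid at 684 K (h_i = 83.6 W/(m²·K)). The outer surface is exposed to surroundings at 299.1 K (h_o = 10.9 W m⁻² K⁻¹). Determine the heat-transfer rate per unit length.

Resistance network (inner→outer):
  R'_conv,in = 1/(2πr h) = 1/(2π·0.113·83.6) = 0.01685 m·K/W
  R'_cast iron = ln(0.133/0.113)/(2πk) = 0.1630/(2π·50.1) = 5.177×10^-4 m·K/W
  R'_ceramic fibre blanket = ln(0.190/0.133)/(2πk) = 0.3567/(2π·0.0797) = 0.7123 m·K/W
  R'_conv,out = 1/(2πr h) = 1/(2π·0.190·10.9) = 0.07685 m·K/W
ΣR = 0.01685 + 5.177×10^-4 + 0.7123 + 0.07685 = 0.8065 m·K/W
Q' = ΔT/ΣR = (684 K − 299.1 K)/0.8065 = 477 W/m

Q' = 477 W/m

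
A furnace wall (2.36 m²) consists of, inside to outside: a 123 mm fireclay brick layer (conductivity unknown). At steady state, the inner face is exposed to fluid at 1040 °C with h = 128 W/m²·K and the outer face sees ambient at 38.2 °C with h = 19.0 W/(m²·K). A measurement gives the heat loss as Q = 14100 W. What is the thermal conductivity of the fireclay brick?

ΣR = ΔT/Q = |1040 − 38.2|/14100 = 0.07105 K/W
Known resistances:
  R_conv,in = 1/(hA) = 1/(128·2.36) = 0.003310 K/W
  R_conv,out = 1/(hA) = 1/(19.0·2.36) = 0.02230 K/W
R_fireclay brick = ΣR − ΣR_known = 0.07105 − 0.02561 = 0.04544 K/W
L/(kA) = 0.04544 ⇒ k = 0.123/(0.04544·2.36) = 1.15 W/m·K

k = 1.15 W/m·K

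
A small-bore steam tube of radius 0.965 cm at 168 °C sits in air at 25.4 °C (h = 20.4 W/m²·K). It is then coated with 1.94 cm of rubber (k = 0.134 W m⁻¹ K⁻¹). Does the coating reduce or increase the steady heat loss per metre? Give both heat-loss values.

reduces: 176 → 90.4 W/m

Critical radius for a cylinder: r_cr = k/h = 0.00657 m = 0.657 cm.
Outer radius after coating: r₂ = 0.00965 + 0.0194 = 0.02905 m.
Since r₁ ≥ r_cr, any added insulation reduces the heat loss.
Bare: R = 1/(2πr₁h) = 0.8085 m·K/W; Q = 142.6/0.8085 = 176 W/m.
Coated: R = R_cond + R_conv = 1.578 m·K/W; Q = 142.6/1.578 = 90.4 W/m.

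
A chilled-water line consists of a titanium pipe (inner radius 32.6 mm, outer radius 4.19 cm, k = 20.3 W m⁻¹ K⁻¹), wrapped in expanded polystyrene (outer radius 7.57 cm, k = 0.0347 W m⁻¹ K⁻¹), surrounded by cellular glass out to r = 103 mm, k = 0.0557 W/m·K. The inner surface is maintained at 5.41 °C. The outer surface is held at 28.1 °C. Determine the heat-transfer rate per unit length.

Q' = 6.31 W/m

Resistance network (inner→outer):
  R'_titanium = ln(0.0419/0.0326)/(2πk) = 0.2510/(2π·20.3) = 0.001968 m·K/W
  R'_expanded polystyrene = ln(0.0757/0.0419)/(2πk) = 0.5915/(2π·0.0347) = 2.713 m·K/W
  R'_cellular glass = ln(0.103/0.0757)/(2πk) = 0.3080/(2π·0.0557) = 0.8799 m·K/W
ΣR = 0.001968 + 2.713 + 0.8799 = 3.595 m·K/W
Q' = ΔT/ΣR = (5.41 °C − 28.1 °C)/3.595 = -6.31 W/m
(Negative Q' ⇒ heat flows inward; heat gain = 6.31 W/m.)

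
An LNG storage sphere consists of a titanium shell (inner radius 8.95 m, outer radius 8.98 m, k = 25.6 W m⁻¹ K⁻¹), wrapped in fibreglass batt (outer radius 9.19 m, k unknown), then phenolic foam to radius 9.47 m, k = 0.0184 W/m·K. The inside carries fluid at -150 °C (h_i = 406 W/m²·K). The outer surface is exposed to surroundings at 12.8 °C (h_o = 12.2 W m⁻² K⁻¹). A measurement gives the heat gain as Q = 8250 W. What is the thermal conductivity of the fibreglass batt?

k = 0.0353 W/m·K

ΣR = ΔT/Q = |-150 − 12.8|/8250 = 0.01973 K/W
Known resistances:
  R_conv,in = 1/(4πr²h) = 1/(4π·8.95²·406) = 2.447×10^-6 K/W
  R_titanium = (1/8.95 − 1/8.98)/(4πk) = 3.733×10^-4/(4π·25.6) = 1.160×10^-6 K/W
  R_phenolic foam = (1/9.19 − 1/9.47)/(4πk) = 0.003217/(4π·0.0184) = 0.01391 K/W
  R_conv,out = 1/(4πr²h) = 1/(4π·9.47²·12.2) = 7.273×10^-5 K/W
R_fibreglass batt = ΣR − ΣR_known = 0.01973 − 0.01399 = 0.005740 K/W
(1/r₁−1/r₂)/(4πk) = 0.005740 ⇒ k = 0.002545/(4π·0.005740) = 0.0353 W/m·K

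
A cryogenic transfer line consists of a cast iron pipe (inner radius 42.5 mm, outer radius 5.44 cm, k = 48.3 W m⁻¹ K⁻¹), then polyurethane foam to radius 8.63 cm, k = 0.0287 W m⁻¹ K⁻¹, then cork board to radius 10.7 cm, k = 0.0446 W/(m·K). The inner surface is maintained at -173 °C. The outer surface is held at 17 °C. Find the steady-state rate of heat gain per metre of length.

Q' = 57.1 W/m

Resistance network (inner→outer):
  R'_cast iron = ln(0.0544/0.0425)/(2πk) = 0.2469/(2π·48.3) = 8.134×10^-4 m·K/W
  R'_polyurethane foam = ln(0.0863/0.0544)/(2πk) = 0.4615/(2π·0.0287) = 2.559 m·K/W
  R'_cork board = ln(0.107/0.0863)/(2πk) = 0.2150/(2π·0.0446) = 0.7672 m·K/W
ΣR = 8.134×10^-4 + 2.559 + 0.7672 = 3.327 m·K/W
Q' = ΔT/ΣR = (-173 °C − 17 °C)/3.327 = -57.1 W/m
(Negative Q' ⇒ heat flows inward; heat gain = 57.1 W/m.)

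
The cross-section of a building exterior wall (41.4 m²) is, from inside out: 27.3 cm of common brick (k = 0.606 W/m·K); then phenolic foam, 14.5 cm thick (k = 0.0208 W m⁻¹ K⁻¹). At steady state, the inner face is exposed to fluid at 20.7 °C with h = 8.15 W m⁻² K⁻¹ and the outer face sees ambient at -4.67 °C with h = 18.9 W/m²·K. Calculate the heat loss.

Series thermal resistances, inner to outer:
  R_conv,in = 1/(hA) = 1/(8.15·41.4) = 0.002964 K/W
  R_common brick = L/(kA) = 0.273/(0.606·41.4) = 0.01088 K/W
  R_phenolic foam = L/(kA) = 0.145/(0.0208·41.4) = 0.1684 K/W
  R_conv,out = 1/(hA) = 1/(18.9·41.4) = 0.001278 K/W
ΣR = 0.002964 + 0.01088 + 0.1684 + 0.001278 = 0.1835 K/W
Q = ΔT/ΣR = (20.7 °C − -4.67 °C)/0.1835 = 138 W

Q = 138 W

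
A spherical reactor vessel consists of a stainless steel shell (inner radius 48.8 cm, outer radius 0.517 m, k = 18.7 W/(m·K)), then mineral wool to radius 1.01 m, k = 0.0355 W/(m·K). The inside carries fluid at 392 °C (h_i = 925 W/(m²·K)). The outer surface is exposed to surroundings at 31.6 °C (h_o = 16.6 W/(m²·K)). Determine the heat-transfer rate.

Series thermal resistances, inner to outer:
  R_conv,in = 1/(4πr²h) = 1/(4π·0.488²·925) = 3.613×10^-4 K/W
  R_stainless steel = (1/0.488 − 1/0.517)/(4πk) = 0.1149/(4π·18.7) = 4.891×10^-4 K/W
  R_mineral wool = (1/0.517 − 1/1.01)/(4πk) = 0.9441/(4π·0.0355) = 2.116 K/W
  R_conv,out = 1/(4πr²h) = 1/(4π·1.01²·16.6) = 0.004699 K/W
ΣR = 3.613×10^-4 + 4.891×10^-4 + 2.116 + 0.004699 = 2.122 K/W
Q = ΔT/ΣR = (392 °C − 31.6 °C)/2.122 = 170 W

Q = 170 W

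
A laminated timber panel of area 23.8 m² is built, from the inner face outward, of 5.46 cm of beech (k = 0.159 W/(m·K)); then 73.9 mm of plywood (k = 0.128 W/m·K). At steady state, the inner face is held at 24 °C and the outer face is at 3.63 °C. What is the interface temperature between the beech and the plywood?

T = 16.4 °C

Treat each layer as a resistance in series:
  R_beech = L/(kA) = 0.0546/(0.159·23.8) = 0.01443 K/W
  R_plywood = L/(kA) = 0.0739/(0.128·23.8) = 0.02426 K/W
ΣR = 0.01443 + 0.02426 = 0.03869 K/W
Q = ΔT/ΣR = (24 °C − 3.63 °C)/0.03869 = 526.5 W
From the inner boundary to the beech/plywood interface, ΣR_partial = 0.01443 K/W.
T_interface = T_in − Q·ΣR_partial = 24 °C − (526.5)(0.01443) = 16.4 °C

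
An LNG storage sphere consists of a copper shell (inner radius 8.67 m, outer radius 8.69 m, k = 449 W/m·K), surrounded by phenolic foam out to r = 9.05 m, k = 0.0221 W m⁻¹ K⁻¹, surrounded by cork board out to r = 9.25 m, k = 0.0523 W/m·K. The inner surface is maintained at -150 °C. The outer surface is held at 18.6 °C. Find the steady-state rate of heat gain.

Resistance network (inner→outer):
  R_copper = (1/8.67 − 1/8.69)/(4πk) = 2.655×10^-4/(4π·449) = 4.705×10^-8 K/W
  R_phenolic foam = (1/8.69 − 1/9.05)/(4πk) = 0.004578/(4π·0.0221) = 0.01648 K/W
  R_cork board = (1/9.05 − 1/9.25)/(4πk) = 0.002389/(4π·0.0523) = 0.003635 K/W
ΣR = 4.705×10^-8 + 0.01648 + 0.003635 = 0.02012 K/W
Q = ΔT/ΣR = (-150 °C − 18.6 °C)/0.02012 = -8380 W
(Negative Q ⇒ heat flows inward; heat gain = 8380 W.)

Q = 8380 W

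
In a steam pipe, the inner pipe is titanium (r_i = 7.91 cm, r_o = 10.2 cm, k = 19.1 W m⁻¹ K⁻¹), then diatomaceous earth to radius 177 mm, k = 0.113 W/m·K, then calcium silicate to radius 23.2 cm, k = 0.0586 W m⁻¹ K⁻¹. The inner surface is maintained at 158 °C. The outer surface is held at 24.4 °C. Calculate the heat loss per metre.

Q' = 88.3 W/m

Treat each layer as a resistance in series:
  R'_titanium = ln(0.102/0.0791)/(2πk) = 0.2543/(2π·19.1) = 0.002119 m·K/W
  R'_diatomaceous earth = ln(0.177/0.102)/(2πk) = 0.5512/(2π·0.113) = 0.7763 m·K/W
  R'_calcium silicate = ln(0.232/0.177)/(2πk) = 0.2706/(2π·0.0586) = 0.7349 m·K/W
ΣR = 0.002119 + 0.7763 + 0.7349 = 1.513 m·K/W
Q' = ΔT/ΣR = (158 °C − 24.4 °C)/1.513 = 88.3 W/m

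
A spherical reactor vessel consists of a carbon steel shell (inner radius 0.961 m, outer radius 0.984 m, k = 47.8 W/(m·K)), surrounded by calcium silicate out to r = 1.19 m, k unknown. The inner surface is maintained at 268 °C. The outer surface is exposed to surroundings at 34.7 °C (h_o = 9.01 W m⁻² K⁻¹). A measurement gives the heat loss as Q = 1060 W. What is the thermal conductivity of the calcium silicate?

k = 0.0655 W/m·K

ΣR = ΔT/Q = |268 − 34.7|/1060 = 0.2201 K/W
Known resistances:
  R_carbon steel = (1/0.961 − 1/0.984)/(4πk) = 0.02432/(4π·47.8) = 4.049×10^-5 K/W
  R_conv,out = 1/(4πr²h) = 1/(4π·1.19²·9.01) = 0.006237 K/W
R_calcium silicate = ΣR − ΣR_known = 0.2201 − 0.006277 = 0.2138 K/W
(1/r₁−1/r₂)/(4πk) = 0.2138 ⇒ k = 0.1759/(4π·0.2138) = 0.0655 W/m·K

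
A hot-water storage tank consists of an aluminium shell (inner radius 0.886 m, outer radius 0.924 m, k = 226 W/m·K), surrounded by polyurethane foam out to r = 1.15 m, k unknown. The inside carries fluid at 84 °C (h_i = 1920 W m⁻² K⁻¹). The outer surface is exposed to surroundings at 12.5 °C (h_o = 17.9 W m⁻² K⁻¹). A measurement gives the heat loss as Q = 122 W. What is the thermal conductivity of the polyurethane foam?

ΣR = ΔT/Q = |84 − 12.5|/122 = 0.5861 K/W
Known resistances:
  R_conv,in = 1/(4πr²h) = 1/(4π·0.886²·1920) = 5.280×10^-5 K/W
  R_aluminium = (1/0.886 − 1/0.924)/(4πk) = 0.04642/(4π·226) = 1.634×10^-5 K/W
  R_conv,out = 1/(4πr²h) = 1/(4π·1.15²·17.9) = 0.003362 K/W
R_polyurethane foam = ΣR − ΣR_known = 0.5861 − 0.003431 = 0.5827 K/W
(1/r₁−1/r₂)/(4πk) = 0.5827 ⇒ k = 0.2127/(4π·0.5827) = 0.0290 W/m·K

k = 0.0290 W/m·K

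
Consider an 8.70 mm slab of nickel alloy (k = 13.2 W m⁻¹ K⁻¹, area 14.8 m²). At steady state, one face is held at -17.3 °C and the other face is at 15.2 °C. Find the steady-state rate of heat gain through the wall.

Q = kA·ΔT/L = 13.2 × 14.8 × |-17.3 °C − 15.2 °C| / 0.00870 = 7.30×10^5 W

Q = 730 kW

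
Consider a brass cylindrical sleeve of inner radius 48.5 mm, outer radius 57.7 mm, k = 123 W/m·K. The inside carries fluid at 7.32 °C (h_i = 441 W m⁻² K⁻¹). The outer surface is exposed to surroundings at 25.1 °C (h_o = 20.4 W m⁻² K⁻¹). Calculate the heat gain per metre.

Treat each layer as a resistance in series:
  R'_conv,in = 1/(2πr h) = 1/(2π·0.0485·441) = 0.007441 m·K/W
  R'_brass = ln(0.0577/0.0485)/(2πk) = 0.1737/(2π·123) = 2.247×10^-4 m·K/W
  R'_conv,out = 1/(2πr h) = 1/(2π·0.0577·20.4) = 0.1352 m·K/W
ΣR = 0.007441 + 2.247×10^-4 + 0.1352 = 0.1429 m·K/W
Q' = ΔT/ΣR = (7.32 °C − 25.1 °C)/0.1429 = -124 W/m
(Negative Q' ⇒ heat flows inward; heat gain = 124 W/m.)

Q' = 124 W/m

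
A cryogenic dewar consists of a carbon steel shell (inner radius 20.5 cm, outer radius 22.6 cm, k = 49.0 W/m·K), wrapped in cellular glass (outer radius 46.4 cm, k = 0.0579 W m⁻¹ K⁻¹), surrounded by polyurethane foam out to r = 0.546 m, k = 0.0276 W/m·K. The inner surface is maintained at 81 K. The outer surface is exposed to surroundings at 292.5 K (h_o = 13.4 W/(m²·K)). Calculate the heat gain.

Q = 51.9 W

Resistance network (inner→outer):
  R_carbon steel = (1/0.205 − 1/0.226)/(4πk) = 0.4533/(4π·49.0) = 7.361×10^-4 K/W
  R_cellular glass = (1/0.226 − 1/0.464)/(4πk) = 2.270/(4π·0.0579) = 3.119 K/W
  R_polyurethane foam = (1/0.464 − 1/0.546)/(4πk) = 0.3237/(4π·0.0276) = 0.9332 K/W
  R_conv,out = 1/(4πr²h) = 1/(4π·0.546²·13.4) = 0.01992 K/W
ΣR = 7.361×10^-4 + 3.119 + 0.9332 + 0.01992 = 4.073 K/W
Q = ΔT/ΣR = (81 K − 292.5 K)/4.073 = -51.9 W
(Negative Q ⇒ heat flows inward; heat gain = 51.9 W.)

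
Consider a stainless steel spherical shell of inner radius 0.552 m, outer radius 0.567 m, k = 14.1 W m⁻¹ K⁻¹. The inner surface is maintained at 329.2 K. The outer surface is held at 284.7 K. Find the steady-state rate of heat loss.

Q = 165 kW

Q = 4πk·ΔT/(1/r₁ − 1/r₂) = 4π × 14.1 × 44.5 / (1/0.552 − 1/0.567) = 1.65×10^5 W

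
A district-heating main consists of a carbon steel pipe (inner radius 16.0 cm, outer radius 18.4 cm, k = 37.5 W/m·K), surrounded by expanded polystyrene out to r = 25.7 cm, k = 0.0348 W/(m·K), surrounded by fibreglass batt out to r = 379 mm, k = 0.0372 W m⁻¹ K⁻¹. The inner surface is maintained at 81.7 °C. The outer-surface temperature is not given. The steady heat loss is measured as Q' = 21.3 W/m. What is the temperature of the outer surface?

Sum the resistances:
  R'_carbon steel = ln(0.184/0.160)/(2πk) = 0.1398/(2π·37.5) = 5.932×10^-4 m·K/W
  R'_expanded polystyrene = ln(0.257/0.184)/(2πk) = 0.3341/(2π·0.0348) = 1.528 m·K/W
  R'_fibreglass batt = ln(0.379/0.257)/(2πk) = 0.3885/(2π·0.0372) = 1.662 m·K/W
ΣR = 3.191 m·K/W
ΔT = Q'·ΣR = 21.3 × 3.191 = 67.97 K
Heat flows outward, so T_out = T_in − ΔT = 81.7 − 67.97 = 13.7 °C

T_out = 13.7 °C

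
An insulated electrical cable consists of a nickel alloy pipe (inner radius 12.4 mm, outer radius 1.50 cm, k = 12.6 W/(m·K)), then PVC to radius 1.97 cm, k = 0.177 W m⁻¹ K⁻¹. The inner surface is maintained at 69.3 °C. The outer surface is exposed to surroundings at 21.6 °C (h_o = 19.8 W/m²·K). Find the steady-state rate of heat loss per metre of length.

Series thermal resistances, inner to outer:
  R'_nickel alloy = ln(0.0150/0.0124)/(2πk) = 0.1904/(2π·12.6) = 0.002404 m·K/W
  R'_PVC = ln(0.0197/0.0150)/(2πk) = 0.2726/(2π·0.177) = 0.2451 m·K/W
  R'_conv,out = 1/(2πr h) = 1/(2π·0.0197·19.8) = 0.4080 m·K/W
ΣR = 0.002404 + 0.2451 + 0.4080 = 0.6555 m·K/W
Q' = ΔT/ΣR = (69.3 °C − 21.6 °C)/0.6555 = 72.8 W/m

Q' = 72.8 W/m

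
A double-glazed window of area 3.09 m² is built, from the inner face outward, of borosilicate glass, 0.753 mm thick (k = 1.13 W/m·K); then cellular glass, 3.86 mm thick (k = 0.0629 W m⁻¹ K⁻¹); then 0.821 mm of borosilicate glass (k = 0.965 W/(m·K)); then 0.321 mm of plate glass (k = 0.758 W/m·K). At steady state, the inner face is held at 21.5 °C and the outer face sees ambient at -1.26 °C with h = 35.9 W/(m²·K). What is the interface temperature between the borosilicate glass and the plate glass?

T = 5.80 °C

Resistance network (inner→outer):
  R_borosilicate glass = L/(kA) = 7.53×10^-4/(1.13·3.09) = 2.157×10^-4 K/W
  R_cellular glass = L/(kA) = 0.00386/(0.0629·3.09) = 0.01986 K/W
  R_borosilicate glass = L/(kA) = 8.21×10^-4/(0.965·3.09) = 2.753×10^-4 K/W
  R_plate glass = L/(kA) = 3.21×10^-4/(0.758·3.09) = 1.370×10^-4 K/W
  R_conv,out = 1/(hA) = 1/(35.9·3.09) = 0.009015 K/W
ΣR = 2.157×10^-4 + 0.01986 + 2.753×10^-4 + 1.370×10^-4 + 0.009015 = 0.02950 K/W
Q = ΔT/ΣR = (21.5 °C − -1.26 °C)/0.02950 = 771.5 W
From the inner boundary to the borosilicate glass/plate glass interface, ΣR_partial = 0.02035 K/W.
T_interface = T_in − Q·ΣR_partial = 21.5 °C − (771.5)(0.02035) = 5.80 °C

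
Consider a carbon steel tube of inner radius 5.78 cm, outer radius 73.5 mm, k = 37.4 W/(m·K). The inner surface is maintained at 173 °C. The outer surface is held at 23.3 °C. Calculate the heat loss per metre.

Q' = 146 kW/m

Q' = 2πk·ΔT/ln(r₂/r₁) = 2π × 37.4 × 149.7 / ln(0.0735/0.0578) = 1.46×10^5 W/m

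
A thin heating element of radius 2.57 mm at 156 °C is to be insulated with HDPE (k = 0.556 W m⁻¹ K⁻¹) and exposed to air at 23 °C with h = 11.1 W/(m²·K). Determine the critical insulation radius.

For a cylinder, r_cr = k_ins/h = 0.556/11.1 = 0.0501 m = 5.01 cm

r_cr = 5.01 cm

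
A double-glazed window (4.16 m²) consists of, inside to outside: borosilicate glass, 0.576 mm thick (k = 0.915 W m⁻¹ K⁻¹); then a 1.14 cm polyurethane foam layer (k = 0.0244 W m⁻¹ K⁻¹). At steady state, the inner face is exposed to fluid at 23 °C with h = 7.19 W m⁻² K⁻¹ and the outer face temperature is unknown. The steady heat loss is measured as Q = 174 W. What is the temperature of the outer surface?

Series resistances:
  R_conv,in = 1/(hA) = 1/(7.19·4.16) = 0.03343 K/W
  R_borosilicate glass = L/(kA) = 5.76×10^-4/(0.915·4.16) = 1.513×10^-4 K/W
  R_polyurethane foam = L/(kA) = 0.0114/(0.0244·4.16) = 0.1123 K/W
ΣR = 0.1459 K/W
ΔT = Q·ΣR = 174 × 0.1459 = 25.39 K
Heat flows outward, so T_out = T_in − ΔT = 23 − 25.39 = -2.39 °C

T_out = -2.39 °C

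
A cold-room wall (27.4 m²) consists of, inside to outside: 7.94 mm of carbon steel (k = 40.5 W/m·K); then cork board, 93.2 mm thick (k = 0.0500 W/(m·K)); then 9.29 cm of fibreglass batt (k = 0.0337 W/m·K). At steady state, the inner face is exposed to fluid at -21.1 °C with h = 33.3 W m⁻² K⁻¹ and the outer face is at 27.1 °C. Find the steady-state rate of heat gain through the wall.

Series thermal resistances, inner to outer:
  R_conv,in = 1/(hA) = 1/(33.3·27.4) = 0.001096 K/W
  R_carbon steel = L/(kA) = 0.00794/(40.5·27.4) = 7.155×10^-6 K/W
  R_cork board = L/(kA) = 0.0932/(0.0500·27.4) = 0.06803 K/W
  R_fibreglass batt = L/(kA) = 0.0929/(0.0337·27.4) = 0.1006 K/W
ΣR = 0.001096 + 7.155×10^-6 + 0.06803 + 0.1006 = 0.1697 K/W
Q = ΔT/ΣR = (-21.1 °C − 27.1 °C)/0.1697 = -284 W
(Negative Q ⇒ heat flows inward; heat gain = 284 W.)

Q = 284 W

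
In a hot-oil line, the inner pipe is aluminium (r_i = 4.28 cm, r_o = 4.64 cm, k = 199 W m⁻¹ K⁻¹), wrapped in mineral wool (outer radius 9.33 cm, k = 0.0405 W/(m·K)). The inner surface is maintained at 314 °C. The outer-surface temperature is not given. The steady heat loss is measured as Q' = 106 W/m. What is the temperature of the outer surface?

T_out = 23.0 °C

Sum the resistances:
  R'_aluminium = ln(0.0464/0.0428)/(2πk) = 0.08076/(2π·199) = 6.459×10^-5 m·K/W
  R'_mineral wool = ln(0.0933/0.0464)/(2πk) = 0.6985/(2π·0.0405) = 2.745 m·K/W
ΣR = 2.745 m·K/W
ΔT = Q'·ΣR = 106 × 2.745 = 291.0 K
Heat flows outward, so T_out = T_in − ΔT = 314 − 291.0 = 23.0 °C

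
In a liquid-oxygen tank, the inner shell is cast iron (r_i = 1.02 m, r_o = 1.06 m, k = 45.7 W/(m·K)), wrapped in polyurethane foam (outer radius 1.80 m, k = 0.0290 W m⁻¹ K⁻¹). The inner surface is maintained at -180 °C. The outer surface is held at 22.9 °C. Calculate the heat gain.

Resistance network (inner→outer):
  R_cast iron = (1/1.02 − 1/1.06)/(4πk) = 0.03700/(4π·45.7) = 6.442×10^-5 K/W
  R_polyurethane foam = (1/1.06 − 1/1.80)/(4πk) = 0.3878/(4π·0.0290) = 1.064 K/W
ΣR = 6.442×10^-5 + 1.064 = 1.064 K/W
Q = ΔT/ΣR = (-180 °C − 22.9 °C)/1.064 = -191 W
(Negative Q ⇒ heat flows inward; heat gain = 191 W.)

Q = 191 W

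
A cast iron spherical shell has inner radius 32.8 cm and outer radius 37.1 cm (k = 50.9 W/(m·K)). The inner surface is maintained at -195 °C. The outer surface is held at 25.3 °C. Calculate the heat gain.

Q = 3.99×10^5 W

Q = 4πk·ΔT/(1/r₁ − 1/r₂) = 4π × 50.9 × 220.3 / (1/0.328 − 1/0.371) = 3.99×10^5 W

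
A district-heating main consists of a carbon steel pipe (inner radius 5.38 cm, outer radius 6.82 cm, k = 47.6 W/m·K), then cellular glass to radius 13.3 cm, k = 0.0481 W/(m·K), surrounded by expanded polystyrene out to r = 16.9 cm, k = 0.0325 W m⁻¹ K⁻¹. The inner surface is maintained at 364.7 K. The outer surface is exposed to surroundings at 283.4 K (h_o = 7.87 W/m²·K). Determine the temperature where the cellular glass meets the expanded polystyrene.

T = 313.4 K

Treat each layer as a resistance in series:
  R'_carbon steel = ln(0.0682/0.0538)/(2πk) = 0.2372/(2π·47.6) = 7.930×10^-4 m·K/W
  R'_cellular glass = ln(0.133/0.0682)/(2πk) = 0.6679/(2π·0.0481) = 2.210 m·K/W
  R'_expanded polystyrene = ln(0.169/0.133)/(2πk) = 0.2395/(2π·0.0325) = 1.173 m·K/W
  R'_conv,out = 1/(2πr h) = 1/(2π·0.169·7.87) = 0.1197 m·K/W
ΣR = 7.930×10^-4 + 2.210 + 1.173 + 0.1197 = 3.503 m·K/W
Q' = ΔT/ΣR = (364.7 K − 283.4 K)/3.503 = 23.21 W/m
From the inner boundary to the cellular glass/expanded polystyrene interface, ΣR_partial = 2.211 m·K/W.
T_interface = T_in − Q'·ΣR_partial = 364.7 K − (23.21)(2.211) = 313.4 K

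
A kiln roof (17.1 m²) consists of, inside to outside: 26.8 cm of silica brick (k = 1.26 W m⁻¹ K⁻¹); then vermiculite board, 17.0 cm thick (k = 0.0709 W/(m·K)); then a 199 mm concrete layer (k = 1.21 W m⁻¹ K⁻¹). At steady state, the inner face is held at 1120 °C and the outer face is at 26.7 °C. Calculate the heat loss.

Q = 6.74 kW

Resistance network (inner→outer):
  R_silica brick = L/(kA) = 0.268/(1.26·17.1) = 0.01244 K/W
  R_vermiculite board = L/(kA) = 0.170/(0.0709·17.1) = 0.1402 K/W
  R_concrete = L/(kA) = 0.199/(1.21·17.1) = 0.009618 K/W
ΣR = 0.01244 + 0.1402 + 0.009618 = 0.1623 K/W
Q = ΔT/ΣR = (1120 °C − 26.7 °C)/0.1623 = 6740 W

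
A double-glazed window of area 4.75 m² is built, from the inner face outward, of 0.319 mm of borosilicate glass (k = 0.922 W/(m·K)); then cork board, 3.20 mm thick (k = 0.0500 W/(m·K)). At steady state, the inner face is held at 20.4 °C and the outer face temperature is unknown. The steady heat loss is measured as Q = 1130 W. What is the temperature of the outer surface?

T_out = 5.09 °C

Sum the resistances:
  R_borosilicate glass = L/(kA) = 3.19×10^-4/(0.922·4.75) = 7.284×10^-5 K/W
  R_cork board = L/(kA) = 0.00320/(0.0500·4.75) = 0.01347 K/W
ΣR = 0.01355 K/W
ΔT = Q·ΣR = 1130 × 0.01355 = 15.31 K
Heat flows outward, so T_out = T_in − ΔT = 20.4 − 15.31 = 5.09 °C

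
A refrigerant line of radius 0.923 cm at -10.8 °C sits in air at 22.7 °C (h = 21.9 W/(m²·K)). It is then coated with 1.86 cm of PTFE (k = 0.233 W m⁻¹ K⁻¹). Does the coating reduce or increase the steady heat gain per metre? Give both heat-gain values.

Critical radius for a cylinder: r_cr = k/h = 0.0106 m = 1.06 cm.
Outer radius after coating: r₂ = 0.00923 + 0.0186 = 0.02783 m.
r₁ < r_cr < r₂: heat gain rises to a maximum at r_cr then falls. Whether the coating helps depends on whether Q(r₂) has dropped back below Q(r₁).
Bare: R = 1/(2πr₁h) = 0.7874 m·K/W; Q = 33.5/0.7874 = 42.5 W/m.
Coated: R = R_cond + R_conv = 1.015 m·K/W; Q = 33.5/1.015 = 33.0 W/m.

reduces: 42.5 → 33.0 W/m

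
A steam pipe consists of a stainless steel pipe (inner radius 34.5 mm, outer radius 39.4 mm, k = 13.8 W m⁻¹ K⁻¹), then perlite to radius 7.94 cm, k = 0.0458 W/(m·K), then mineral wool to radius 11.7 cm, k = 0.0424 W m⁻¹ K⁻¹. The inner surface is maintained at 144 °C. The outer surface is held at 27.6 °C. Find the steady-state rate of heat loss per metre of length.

Q' = 29.9 W/m

Series thermal resistances, inner to outer:
  R'_stainless steel = ln(0.0394/0.0345)/(2πk) = 0.1328/(2π·13.8) = 0.001532 m·K/W
  R'_perlite = ln(0.0794/0.0394)/(2πk) = 0.7007/(2π·0.0458) = 2.435 m·K/W
  R'_mineral wool = ln(0.117/0.0794)/(2πk) = 0.3877/(2π·0.0424) = 1.455 m·K/W
ΣR = 0.001532 + 2.435 + 1.455 = 3.892 m·K/W
Q' = ΔT/ΣR = (144 °C − 27.6 °C)/3.892 = 29.9 W/m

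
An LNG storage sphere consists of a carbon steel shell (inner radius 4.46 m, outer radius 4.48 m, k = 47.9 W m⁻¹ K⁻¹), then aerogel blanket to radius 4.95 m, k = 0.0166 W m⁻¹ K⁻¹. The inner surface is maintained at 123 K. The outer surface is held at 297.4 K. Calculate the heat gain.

Q = 1720 W

Series thermal resistances, inner to outer:
  R_carbon steel = (1/4.46 − 1/4.48)/(4πk) = 0.001001/(4π·47.9) = 1.663×10^-6 K/W
  R_aerogel blanket = (1/4.48 − 1/4.95)/(4πk) = 0.02119/(4π·0.0166) = 0.1016 K/W
ΣR = 1.663×10^-6 + 0.1016 = 0.1016 K/W
Q = ΔT/ΣR = (123 K − 297.4 K)/0.1016 = -1720 W
(Negative Q ⇒ heat flows inward; heat gain = 1720 W.)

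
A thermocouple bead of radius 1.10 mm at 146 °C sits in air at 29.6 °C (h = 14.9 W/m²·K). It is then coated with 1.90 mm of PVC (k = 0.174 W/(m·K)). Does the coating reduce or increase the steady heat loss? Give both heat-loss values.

increases: 0.0264 → 0.136 W

Critical radius for a sphere: r_cr = 2k/h = 0.0234 m = 2.34 cm.
Outer radius after coating: r₂ = 0.00110 + 0.00190 = 0.00300 m.
Since r₁ < r_cr and r₂ ≤ r_cr, the coating moves toward the maximum at r_cr — heat loss rises.
Bare: R = 1/(4πr₁²h) = 4414 K/W; Q = 116.4/4414 = 0.0264 W.
Coated: R = R_cond + R_conv = 856.7 K/W; Q = 116.4/856.7 = 0.136 W.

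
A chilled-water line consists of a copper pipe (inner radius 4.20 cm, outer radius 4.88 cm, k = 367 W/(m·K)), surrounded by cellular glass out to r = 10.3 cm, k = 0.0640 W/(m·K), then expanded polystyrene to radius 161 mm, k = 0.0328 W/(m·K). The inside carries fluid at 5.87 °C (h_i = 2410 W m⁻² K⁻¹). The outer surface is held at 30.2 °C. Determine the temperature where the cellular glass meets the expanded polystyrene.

T = 17.1 °C

Treat each layer as a resistance in series:
  R'_conv,in = 1/(2πr h) = 1/(2π·0.0420·2410) = 0.001572 m·K/W
  R'_copper = ln(0.0488/0.0420)/(2πk) = 0.1501/(2π·367) = 6.508×10^-5 m·K/W
  R'_cellular glass = ln(0.103/0.0488)/(2πk) = 0.7470/(2π·0.0640) = 1.858 m·K/W
  R'_expanded polystyrene = ln(0.161/0.103)/(2πk) = 0.4467/(2π·0.0328) = 2.167 m·K/W
ΣR = 0.001572 + 6.508×10^-5 + 1.858 + 2.167 = 4.027 m·K/W
Q' = ΔT/ΣR = (5.87 °C − 30.2 °C)/4.027 = -6.042 W/m
From the inner boundary to the cellular glass/expanded polystyrene interface, ΣR_partial = 1.860 m·K/W.
T_interface = T_in − Q'·ΣR_partial = 5.87 °C − (-6.042)(1.860) = 17.1 °C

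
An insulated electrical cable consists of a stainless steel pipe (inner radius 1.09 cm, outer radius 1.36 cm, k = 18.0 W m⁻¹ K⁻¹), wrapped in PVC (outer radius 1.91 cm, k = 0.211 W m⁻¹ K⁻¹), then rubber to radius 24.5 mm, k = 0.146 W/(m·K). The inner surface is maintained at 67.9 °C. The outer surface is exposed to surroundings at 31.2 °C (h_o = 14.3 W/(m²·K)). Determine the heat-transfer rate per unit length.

Q' = 37.3 W/m

Treat each layer as a resistance in series:
  R'_stainless steel = ln(0.0136/0.0109)/(2πk) = 0.2213/(2π·18.0) = 0.001957 m·K/W
  R'_PVC = ln(0.0191/0.0136)/(2πk) = 0.3396/(2π·0.211) = 0.2562 m·K/W
  R'_rubber = ln(0.0245/0.0191)/(2πk) = 0.2490/(2π·0.146) = 0.2714 m·K/W
  R'_conv,out = 1/(2πr h) = 1/(2π·0.0245·14.3) = 0.4543 m·K/W
ΣR = 0.001957 + 0.2562 + 0.2714 + 0.4543 = 0.9839 m·K/W
Q' = ΔT/ΣR = (67.9 °C − 31.2 °C)/0.9839 = 37.3 W/m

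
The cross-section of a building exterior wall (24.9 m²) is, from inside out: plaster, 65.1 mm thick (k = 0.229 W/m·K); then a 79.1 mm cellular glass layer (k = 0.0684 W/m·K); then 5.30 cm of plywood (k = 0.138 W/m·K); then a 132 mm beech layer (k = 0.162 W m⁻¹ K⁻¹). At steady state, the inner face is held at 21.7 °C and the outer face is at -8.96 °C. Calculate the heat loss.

Resistance network (inner→outer):
  R_plaster = L/(kA) = 0.0651/(0.229·24.9) = 0.01142 K/W
  R_cellular glass = L/(kA) = 0.0791/(0.0684·24.9) = 0.04644 K/W
  R_plywood = L/(kA) = 0.0530/(0.138·24.9) = 0.01542 K/W
  R_beech = L/(kA) = 0.132/(0.162·24.9) = 0.03272 K/W
ΣR = 0.01142 + 0.04644 + 0.01542 + 0.03272 = 0.1060 K/W
Q = ΔT/ΣR = (21.7 °C − -8.96 °C)/0.1060 = 289 W

Q = 289 W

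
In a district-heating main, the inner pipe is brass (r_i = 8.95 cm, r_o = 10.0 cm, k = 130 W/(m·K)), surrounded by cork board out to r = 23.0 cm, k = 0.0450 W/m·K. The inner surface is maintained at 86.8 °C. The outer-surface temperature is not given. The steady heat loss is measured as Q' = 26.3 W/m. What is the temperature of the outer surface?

T_out = 9.32 °C

Sum the resistances:
  R'_brass = ln(0.100/0.0895)/(2πk) = 0.1109/(2π·130) = 1.358×10^-4 m·K/W
  R'_cork board = ln(0.230/0.100)/(2πk) = 0.8329/(2π·0.0450) = 2.946 m·K/W
ΣR = 2.946 m·K/W
ΔT = Q'·ΣR = 26.3 × 2.946 = 77.48 K
Heat flows outward, so T_out = T_in − ΔT = 86.8 − 77.48 = 9.32 °C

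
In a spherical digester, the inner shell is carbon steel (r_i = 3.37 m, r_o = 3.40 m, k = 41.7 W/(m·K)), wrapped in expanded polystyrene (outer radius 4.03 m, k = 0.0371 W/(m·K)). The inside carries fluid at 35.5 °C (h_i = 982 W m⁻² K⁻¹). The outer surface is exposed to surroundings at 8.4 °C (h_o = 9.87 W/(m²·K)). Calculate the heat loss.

Q = 273 W

Treat each layer as a resistance in series:
  R_conv,in = 1/(4πr²h) = 1/(4π·3.37²·982) = 7.135×10^-6 K/W
  R_carbon steel = (1/3.37 − 1/3.40)/(4πk) = 0.002618/(4π·41.7) = 4.997×10^-6 K/W
  R_expanded polystyrene = (1/3.40 − 1/4.03)/(4πk) = 0.04598/(4π·0.0371) = 0.09862 K/W
  R_conv,out = 1/(4πr²h) = 1/(4π·4.03²·9.87) = 4.964×10^-4 K/W
ΣR = 7.135×10^-6 + 4.997×10^-6 + 0.09862 + 4.964×10^-4 = 0.09913 K/W
Q = ΔT/ΣR = (35.5 °C − 8.4 °C)/0.09913 = 273 W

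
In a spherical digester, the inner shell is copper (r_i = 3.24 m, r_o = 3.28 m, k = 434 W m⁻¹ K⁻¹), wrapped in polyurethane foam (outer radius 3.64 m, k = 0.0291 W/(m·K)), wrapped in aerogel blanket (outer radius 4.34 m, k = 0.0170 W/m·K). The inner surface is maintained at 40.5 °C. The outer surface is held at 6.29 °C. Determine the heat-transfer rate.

Q = 118 W

Resistance network (inner→outer):
  R_copper = (1/3.24 − 1/3.28)/(4πk) = 0.003764/(4π·434) = 6.901×10^-7 K/W
  R_polyurethane foam = (1/3.28 − 1/3.64)/(4πk) = 0.03015/(4π·0.0291) = 0.08246 K/W
  R_aerogel blanket = (1/3.64 − 1/4.34)/(4πk) = 0.04431/(4π·0.0170) = 0.2074 K/W
ΣR = 6.901×10^-7 + 0.08246 + 0.2074 = 0.2899 K/W
Q = ΔT/ΣR = (40.5 °C − 6.29 °C)/0.2899 = 118 W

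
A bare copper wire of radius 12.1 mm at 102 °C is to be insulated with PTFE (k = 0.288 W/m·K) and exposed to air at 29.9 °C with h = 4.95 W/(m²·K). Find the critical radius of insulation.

For a cylinder, r_cr = k_ins/h = 0.288/4.95 = 0.0582 m = 5.82 cm

r_cr = 5.82 cm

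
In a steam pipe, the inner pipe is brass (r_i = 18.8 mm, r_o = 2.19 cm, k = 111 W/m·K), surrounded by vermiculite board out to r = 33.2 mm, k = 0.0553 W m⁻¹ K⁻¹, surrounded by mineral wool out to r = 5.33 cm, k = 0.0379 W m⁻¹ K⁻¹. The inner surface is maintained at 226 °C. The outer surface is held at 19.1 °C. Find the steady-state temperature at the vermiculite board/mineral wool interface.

Treat each layer as a resistance in series:
  R'_brass = ln(0.0219/0.0188)/(2πk) = 0.1526/(2π·111) = 2.188×10^-4 m·K/W
  R'_vermiculite board = ln(0.0332/0.0219)/(2πk) = 0.4161/(2π·0.0553) = 1.197 m·K/W
  R'_mineral wool = ln(0.0533/0.0332)/(2πk) = 0.4734/(2π·0.0379) = 1.988 m·K/W
ΣR = 2.188×10^-4 + 1.197 + 1.988 = 3.185 m·K/W
Q' = ΔT/ΣR = (226 °C − 19.1 °C)/3.185 = 64.96 W/m
From the inner boundary to the vermiculite board/mineral wool interface, ΣR_partial = 1.197 m·K/W.
T_interface = T_in − Q'·ΣR_partial = 226 °C − (64.96)(1.197) = 148 °C

T = 148 °C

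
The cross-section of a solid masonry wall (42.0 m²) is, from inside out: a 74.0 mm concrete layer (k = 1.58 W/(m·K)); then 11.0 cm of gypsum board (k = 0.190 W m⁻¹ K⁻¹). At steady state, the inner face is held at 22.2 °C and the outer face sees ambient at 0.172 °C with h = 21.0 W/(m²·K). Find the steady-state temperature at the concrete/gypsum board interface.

T = 20.7 °C

Resistance network (inner→outer):
  R_concrete = L/(kA) = 0.0740/(1.58·42.0) = 0.001115 K/W
  R_gypsum board = L/(kA) = 0.110/(0.190·42.0) = 0.01378 K/W
  R_conv,out = 1/(hA) = 1/(21.0·42.0) = 0.001134 K/W
ΣR = 0.001115 + 0.01378 + 0.001134 = 0.01603 K/W
Q = ΔT/ΣR = (22.2 °C − 0.172 °C)/0.01603 = 1374 W
From the inner boundary to the concrete/gypsum board interface, ΣR_partial = 0.001115 K/W.
T_interface = T_in − Q·ΣR_partial = 22.2 °C − (1374)(0.001115) = 20.7 °C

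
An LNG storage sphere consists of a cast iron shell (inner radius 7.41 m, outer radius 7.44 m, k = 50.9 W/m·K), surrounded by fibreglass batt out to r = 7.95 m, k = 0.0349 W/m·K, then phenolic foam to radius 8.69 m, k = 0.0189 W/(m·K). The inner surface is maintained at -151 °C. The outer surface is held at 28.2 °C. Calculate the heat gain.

Q = 2.77 kW

Resistance network (inner→outer):
  R_cast iron = (1/7.41 − 1/7.44)/(4πk) = 5.442×10^-4/(4π·50.9) = 8.508×10^-7 K/W
  R_fibreglass batt = (1/7.44 − 1/7.95)/(4πk) = 0.008622/(4π·0.0349) = 0.01966 K/W
  R_phenolic foam = (1/7.95 − 1/8.69)/(4πk) = 0.01071/(4π·0.0189) = 0.04510 K/W
ΣR = 8.508×10^-7 + 0.01966 + 0.04510 = 0.06476 K/W
Q = ΔT/ΣR = (-151 °C − 28.2 °C)/0.06476 = -2770 W
(Negative Q ⇒ heat flows inward; heat gain = 2770 W.)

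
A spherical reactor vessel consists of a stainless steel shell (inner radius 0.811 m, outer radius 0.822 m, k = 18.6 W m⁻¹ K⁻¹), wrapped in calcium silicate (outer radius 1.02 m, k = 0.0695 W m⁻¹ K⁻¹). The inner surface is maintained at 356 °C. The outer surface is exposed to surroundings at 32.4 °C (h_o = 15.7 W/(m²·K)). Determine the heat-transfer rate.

Q = 1180 W

Resistance network (inner→outer):
  R_stainless steel = (1/0.811 − 1/0.822)/(4πk) = 0.01650/(4π·18.6) = 7.060×10^-5 K/W
  R_calcium silicate = (1/0.822 − 1/1.02)/(4πk) = 0.2362/(4π·0.0695) = 0.2704 K/W
  R_conv,out = 1/(4πr²h) = 1/(4π·1.02²·15.7) = 0.004872 K/W
ΣR = 7.060×10^-5 + 0.2704 + 0.004872 = 0.2753 K/W
Q = ΔT/ΣR = (356 °C − 32.4 °C)/0.2753 = 1180 W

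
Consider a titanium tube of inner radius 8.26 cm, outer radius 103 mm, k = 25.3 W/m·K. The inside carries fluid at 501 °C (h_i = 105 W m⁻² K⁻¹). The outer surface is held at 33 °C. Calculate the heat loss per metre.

Resistance network (inner→outer):
  R'_conv,in = 1/(2πr h) = 1/(2π·0.0826·105) = 0.01835 m·K/W
  R'_titanium = ln(0.103/0.0826)/(2πk) = 0.2207/(2π·25.3) = 0.001388 m·K/W
ΣR = 0.01835 + 0.001388 = 0.01974 m·K/W
Q' = ΔT/ΣR = (501 °C − 33 °C)/0.01974 = 23700 W/m

Q' = 23.7 kW/m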